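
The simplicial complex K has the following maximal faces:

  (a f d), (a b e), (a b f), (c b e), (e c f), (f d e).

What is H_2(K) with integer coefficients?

H_2 = 0.

We work with the vertex ordering a < b < c < d < e < f. The simplices of K, each written with vertices in increasing order, are:

  0-simplices (6): a, b, c, d, e, f
  1-simplices (12): ab, ad, ae, af, bc, be, bf, ce, cf, de, df, ef
  2-simplices (6): abe, abf, adf, bce, cef, def

Hence C_0 ≅ Z^6, C_1 ≅ Z^12, C_2 ≅ Z^6.

Boundary ∂_1: C_1 → C_0 maps an edge to its endpoints' difference, ∂[p,q] = q − p.
This gives a 6×12 integer matrix of rank 5; reducing to Smith normal form yields diagonal entries (1,1,1,1,1).

The boundary map ∂_2: C_2 → C_1 sends each 2-simplex [p,q,r] to [q,r] − [p,r] + [p,q]. For instance
  ∂abf = bf − af + ab,
  ∂adf = df − af + ad.
The resulting 12×6 matrix has rank 6, and its Smith normal form has invariant factors (1,1,1,1,1,1).

Computing H_k = (kernel of ∂_k) / (image of ∂_{k+1}):

  H_2: rank ker ∂_2 − rank ∂_3 = (6 − 6) − 0 = 0, and there is no ∂_3, so H_2 = 0.

(K is a triangulation of the cylinder S^1 x I.)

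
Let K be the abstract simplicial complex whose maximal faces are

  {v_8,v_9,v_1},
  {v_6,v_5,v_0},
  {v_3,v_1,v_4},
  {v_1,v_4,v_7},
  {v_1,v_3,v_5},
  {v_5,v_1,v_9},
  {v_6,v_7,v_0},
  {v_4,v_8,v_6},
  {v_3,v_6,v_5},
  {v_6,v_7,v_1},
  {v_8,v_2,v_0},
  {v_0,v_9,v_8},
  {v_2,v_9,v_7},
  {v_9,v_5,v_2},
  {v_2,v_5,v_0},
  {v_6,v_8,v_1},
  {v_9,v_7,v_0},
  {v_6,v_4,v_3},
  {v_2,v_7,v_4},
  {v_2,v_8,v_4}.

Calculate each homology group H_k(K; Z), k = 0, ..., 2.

Take the total order v_0 < v_1 < v_2 < v_3 < v_4 < v_5 < v_6 < v_7 < v_8 < v_9 on the vertex set. Then K (dimension 2) consists of the simplices:

  0-simplices (10): [v_0], [v_1], [v_2], [v_3], [v_4], [v_5], [v_6], [v_7], [v_8], [v_9]
  1-simplices (30): (30 of them)
  2-simplices (20): (20 of them)

giving chain groups C_0 ≅ Z^10, C_1 ≅ Z^30, C_2 ≅ Z^20.

The boundary map ∂_1: C_1 → C_0 maps an edge to its endpoints' difference, ∂[p,q] = q − p. For instance
  ∂[v_4,v_6] = [v_6] − [v_4].
The 10×30 boundary matrix has rank 9 and Smith normal form diag(1,1,1,1,1,1,1,1,1).

∂_2: C_2 → C_1 sends each 2-simplex [p,q,r] to [q,r] − [p,r] + [p,q]. For instance
  ∂[v_0,v_5,v_6] = [v_5,v_6] − [v_0,v_6] + [v_0,v_5],
  ∂[v_1,v_3,v_4] = [v_3,v_4] − [v_1,v_4] + [v_1,v_3].
This gives a 30×20 integer matrix of rank 20; reducing to Smith normal form yields diagonal entries (1,1,1,1,1,1,1,1,1,1,1,1,1,1,1,1,1,1,1,2).

Reading off H_k = ker ∂_k / im ∂_{k+1}:

  H_0: rank C_0 − rank ∂_1 = 10 − 9 = 1, and the invariant factors of ∂_1 are all 1, so H_0 = Z.
  H_1: rank ker ∂_1 − rank ∂_2 = (30 − 9) − 20 = 1, and ∂_2 has invariant factor 2 > 1, so H_1 = Z ⊕ Z/2.
  H_2: rank ker ∂_2 − rank ∂_3 = (20 − 20) − 0 = 0, and there is no ∂_3, so H_2 = 0.

As a check, the Euler characteristic is 10 − 30 + 20 = 0, which agrees with 1 − 1 + 0 = 0.

H_0 ≅ Z,  H_1 ≅ Z ⊕ Z/2,  H_2 = 0.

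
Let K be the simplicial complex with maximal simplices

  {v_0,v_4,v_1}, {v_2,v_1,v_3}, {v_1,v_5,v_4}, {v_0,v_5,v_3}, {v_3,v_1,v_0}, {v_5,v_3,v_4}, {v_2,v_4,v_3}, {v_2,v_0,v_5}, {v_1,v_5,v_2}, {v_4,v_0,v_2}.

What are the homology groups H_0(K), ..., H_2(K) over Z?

H_0 = Z,  H_1 = Z/2Z,  H_2 = 0.

Fix the vertex order v_0 < v_1 < v_2 < v_3 < v_4 < v_5 and write every simplex with vertices in increasing order. Then dim K = 2 and the simplices of K are:

  0-simplices (6): [v_0], [v_1], [v_2], [v_3], [v_4], [v_5]
  1-simplices (15): (15 of them)
  2-simplices (10): [v_0,v_1,v_3], [v_0,v_1,v_4], [v_0,v_2,v_4], [v_0,v_2,v_5], [v_0,v_3,v_5], [v_1,v_2,v_3], [v_1,v_2,v_5], [v_1,v_4,v_5], [v_2,v_3,v_4], [v_3,v_4,v_5]

Hence C_0 ≅ Z^6, C_1 ≅ Z^15, C_2 ≅ Z^10.

Boundary ∂_1: C_1 → C_0 maps an edge to its endpoints' difference, ∂[p,q] = q − p. For instance
  ∂[v_0,v_4] = [v_4] − [v_0].
The 6×15 boundary matrix has rank 5 and Smith normal form diag(1,1,1,1,1).

∂_2: C_2 → C_1 sends each 2-simplex [p,q,r] to [q,r] − [p,r] + [p,q]. For instance
  ∂[v_0,v_2,v_5] = [v_2,v_5] − [v_0,v_5] + [v_0,v_2],
  ∂[v_0,v_1,v_4] = [v_1,v_4] − [v_0,v_4] + [v_0,v_1].
This gives a 15×10 integer matrix of rank 10; reducing to Smith normal form yields diagonal entries (1,1,1,1,1,1,1,1,1,2).

Now H_k = ker ∂_k / im ∂_{k+1}, so:

  H_0: rank C_0 − rank ∂_1 = 6 − 5 = 1, and the invariant factors of ∂_1 are all 1, so H_0 = Z.
  H_1: rank ker ∂_1 − rank ∂_2 = (15 − 5) − 10 = 0, and ∂_2 has invariant factor 2 > 1, so H_1 = Z/2Z.
  H_2: rank ker ∂_2 − rank ∂_3 = (10 − 10) − 0 = 0, and there is no ∂_3, so H_2 = 0.

As a check, the Euler characteristic is 6 − 15 + 10 = 1, which agrees with 1 − 0 + 0 = 1.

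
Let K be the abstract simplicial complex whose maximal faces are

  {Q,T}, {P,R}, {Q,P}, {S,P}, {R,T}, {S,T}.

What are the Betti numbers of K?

b_0 = 1, b_1 = 2.

Take the total order P < Q < R < S < T on the vertex set. Then K (dimension 1) consists of the simplices:

  0-simplices (5): P, Q, R, S, T
  1-simplices (6): PQ, PR, PS, QT, RT, ST

Hence C_0 ≅ Z^5, C_1 ≅ Z^6.

The boundary map ∂_1: C_1 → C_0 sends each edge [p,q] (with p < q) to q − p. For instance
  ∂PS = S − P.
This gives a 5×6 integer matrix of rank 4; reducing to Smith normal form yields diagonal entries (1,1,1,1).

From H_k ≅ ker(∂_k) / im(∂_{k+1}) we obtain:

  H_0: rank C_0 − rank ∂_1 = 5 − 4 = 1, and the invariant factors of ∂_1 are all 1, so H_0 = Z.
  H_1: rank ker ∂_1 − rank ∂_2 = (6 − 4) − 0 = 2, and there is no ∂_2, so H_1 = Z^2.

Hence the Betti numbers are b_0 = 1, b_1 = 2.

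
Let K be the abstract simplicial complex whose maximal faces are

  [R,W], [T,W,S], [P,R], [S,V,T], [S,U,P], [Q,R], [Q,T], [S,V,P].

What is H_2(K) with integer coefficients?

Order the vertices as P < Q < R < S < T < U < V < W. Listing each simplex with vertices in this order, K has dimension 2 with simplices:

  0-simplices (8): P, Q, R, S, T, U, V, W
  1-simplices (13): PR, PS, PU, PV, QR, QT, RW, ST, SU, SV, SW, TV, TW
  2-simplices (4): PSU, PSV, STV, STW

giving chain groups C_0 ≅ Z^8, C_1 ≅ Z^13, C_2 ≅ Z^4.

Boundary ∂_1: C_1 → C_0 maps an edge to its endpoints' difference, ∂[p,q] = q − p. For instance
  ∂SV = V − S.
The 8×13 boundary matrix has rank 7 and Smith normal form diag(1,1,1,1,1,1,1).

∂_2: C_2 → C_1 sends each 2-simplex [p,q,r] to [q,r] − [p,r] + [p,q]. For instance
  ∂PSV = SV − PV + PS,
  ∂PSU = SU − PU + PS.
The resulting 13×4 matrix has rank 4, and its Smith normal form has invariant factors (1,1,1,1).

Reading off H_k = ker ∂_k / im ∂_{k+1}:

  H_2: rank ker ∂_2 − rank ∂_3 = (4 − 4) − 0 = 0, and there is no ∂_3, so H_2 = 0.

H_2 ≅ 0.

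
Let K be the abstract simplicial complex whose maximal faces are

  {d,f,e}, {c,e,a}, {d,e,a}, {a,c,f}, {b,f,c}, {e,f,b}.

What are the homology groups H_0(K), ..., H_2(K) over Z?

Order the vertices as a < b < c < d < e < f. Listing each simplex with vertices in this order, K has dimension 2 with simplices:

  0-simplices (6): a, b, c, d, e, f
  1-simplices (12): ac, ad, ae, af, bc, be, bf, ce, cf, de, df, ef
  2-simplices (6): ace, acf, ade, bcf, bef, def

Hence C_0 ≅ Z^6, C_1 ≅ Z^12, C_2 ≅ Z^6.

∂_1: C_1 → C_0 sends each edge [p,q] (with p < q) to q − p. For instance
  ∂ad = d − a.
The resulting 6×12 matrix has rank 5, and its Smith normal form has invariant factors (1,1,1,1,1).

∂_2: C_2 → C_1 sends each 2-simplex [p,q,r] to [q,r] − [p,r] + [p,q]. For instance
  ∂ace = ce − ae + ac,
  ∂bef = ef − bf + be.
The 12×6 boundary matrix has rank 6 and Smith normal form diag(1,1,1,1,1,1).

Reading off H_k = ker ∂_k / im ∂_{k+1}:

  H_0: rank C_0 − rank ∂_1 = 6 − 5 = 1, and the invariant factors of ∂_1 are all 1, so H_0 ≅ Z.
  H_1: rank ker ∂_1 − rank ∂_2 = (12 − 5) − 6 = 1, and the invariant factors of ∂_2 are all 1, so H_1 ≅ Z.
  H_2: rank ker ∂_2 − rank ∂_3 = (6 − 6) − 0 = 0, and there is no ∂_3, so H_2 ≅ 0.

As a check, the Euler characteristic is 6 − 12 + 6 = 0, which agrees with 1 − 1 + 0 = 0.

H_0 ≅ Z,  H_1 ≅ Z,  H_2 = 0.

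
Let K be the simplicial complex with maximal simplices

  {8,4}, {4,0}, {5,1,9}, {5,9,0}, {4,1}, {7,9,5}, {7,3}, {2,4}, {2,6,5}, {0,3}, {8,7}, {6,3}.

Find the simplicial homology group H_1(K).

Fix the vertex order 0 < 1 < 2 < 3 < 4 < 5 < 6 < 7 < 8 < 9 and write every simplex with vertices in increasing order. Then dim K = 2 and the simplices of K are:

  0-simplices (10): [0], [1], [2], [3], [4], [5], [6], [7], [8], [9]
  1-simplices (18): [0,3], [0,4], [0,5], [0,9], [1,4], [1,5], [1,9], [2,4], [2,5], [2,6], [3,6], [3,7], [4,8], [5,6], [5,7], [5,9], [7,8], [7,9]
  2-simplices (4): [0,5,9], [1,5,9], [2,5,6], [5,7,9]

giving chain groups C_0 ≅ Z^10, C_1 ≅ Z^18, C_2 ≅ Z^4.

∂_1: C_1 → C_0 sends each edge [p,q] (with p < q) to q − p.
As a 10×18 matrix over Z this has rank 9, with invariant factors (1,1,1,1,1,1,1,1,1).

The boundary map ∂_2: C_2 → C_1 acts by ∂[p,q,r] = [q,r] − [p,r] + [p,q]. For instance
  ∂[0,5,9] = [5,9] − [0,9] + [0,5],
  ∂[2,5,6] = [5,6] − [2,6] + [2,5].
The resulting 18×4 matrix has rank 4, and its Smith normal form has invariant factors (1,1,1,1).

Computing H_k = (kernel of ∂_k) / (image of ∂_{k+1}):

  H_1: rank ker ∂_1 − rank ∂_2 = (18 − 9) − 4 = 5, and the invariant factors of ∂_2 are all 1, so H_1 = Z^5.

H_1 = Z^5.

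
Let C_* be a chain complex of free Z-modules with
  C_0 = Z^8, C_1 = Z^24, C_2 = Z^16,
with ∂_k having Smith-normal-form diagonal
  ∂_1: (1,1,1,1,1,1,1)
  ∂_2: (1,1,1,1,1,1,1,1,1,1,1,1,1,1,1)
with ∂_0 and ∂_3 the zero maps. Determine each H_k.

H_0: b_0 = 8 − 0 − 7 = 1; torsion from ∂_1 factors > 1: none. So H_0 = Z.
H_1: b_1 = 24 − 7 − 15 = 2; torsion from ∂_2 factors > 1: none. So H_1 = Z^2.
H_2: b_2 = 16 − 15 − 0 = 1; torsion from ∂_3 factors > 1: none. So H_2 = Z.

H_0 = Z,  H_1 = Z^2,  H_2 = Z.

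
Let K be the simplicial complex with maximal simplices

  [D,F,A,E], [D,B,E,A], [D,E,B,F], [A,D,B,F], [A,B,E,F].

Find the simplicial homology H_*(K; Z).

H_0 = Z,  H_1 = 0,  H_2 = 0,  H_3 = Z.

Order the vertices as A < B < D < E < F. Listing each simplex with vertices in this order, K has dimension 3 with simplices:

  0-simplices (5): A, B, D, E, F
  1-simplices (10): AB, AD, AE, AF, BD, BE, BF, DE, DF, EF
  2-simplices (10): ABD, ABE, ABF, ADE, ADF, AEF, BDE, BDF, BEF, DEF
  3-simplices (5): ABDE, ABDF, ABEF, ADEF, BDEF

Hence C_0 ≅ Z^5, C_1 ≅ Z^10, C_2 ≅ Z^10, C_3 ≅ Z^5.

The boundary map ∂_1: C_1 → C_0 is given by ∂[p,q] = [q] − [p]. For instance
  ∂BD = D − B.
The 5×10 boundary matrix has rank 4 and Smith normal form diag(1,1,1,1).

∂_2: C_2 → C_1 sends each 2-simplex [p,q,r] to [q,r] − [p,r] + [p,q]. For instance
  ∂ADF = DF − AF + AD,
  ∂ABF = BF − AF + AB.
This gives a 10×10 integer matrix of rank 6; reducing to Smith normal form yields diagonal entries (1,1,1,1,1,1).

∂_3: C_3 → C_2 sends each 3-simplex σ to the alternating sum Σ_i (−1)^i (σ with its i-th vertex removed). For instance
  ∂BDEF = DEF − BEF + BDF − BDE,
  ∂ADEF = DEF − AEF + ADF − ADE.
The resulting 10×5 matrix has rank 4, and its Smith normal form has invariant factors (1,1,1,1).

From H_k ≅ ker(∂_k) / im(∂_{k+1}) we obtain:

  H_0: rank C_0 − rank ∂_1 = 5 − 4 = 1, and the invariant factors of ∂_1 are all 1, so H_0 = Z.
  H_1: rank ker ∂_1 − rank ∂_2 = (10 − 4) − 6 = 0, and the invariant factors of ∂_2 are all 1, so H_1 = 0.
  H_2: rank ker ∂_2 − rank ∂_3 = (10 − 6) − 4 = 0, and the invariant factors of ∂_3 are all 1, so H_2 = 0.
  H_3: rank ker ∂_3 − rank ∂_4 = (5 − 4) − 0 = 1, and there is no ∂_4, so H_3 = Z.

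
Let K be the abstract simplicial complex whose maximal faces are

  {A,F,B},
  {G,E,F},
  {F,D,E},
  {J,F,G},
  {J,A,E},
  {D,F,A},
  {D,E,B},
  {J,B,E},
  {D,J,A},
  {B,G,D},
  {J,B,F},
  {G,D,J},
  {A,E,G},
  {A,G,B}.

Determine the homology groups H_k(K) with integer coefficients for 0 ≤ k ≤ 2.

Take the total order A < B < D < E < F < G < J on the vertex set. Then K (dimension 2) consists of the simplices:

  0-simplices (7): A, B, D, E, F, G, J
  1-simplices (21): AB, AD, AE, AF, AG, AJ, BD, BE, BF, BG, BJ, DE, DF, DG, DJ, EF, EG, EJ, FG, FJ, GJ
  2-simplices (14): ABF, ABG, ADF, ADJ, AEG, AEJ, BDE, BDG, BEJ, BFJ, DEF, DGJ, EFG, FGJ

giving chain groups C_0 ≅ Z^7, C_1 ≅ Z^21, C_2 ≅ Z^14.

∂_1: C_1 → C_0 is given by ∂[p,q] = [q] − [p].
As a 7×21 matrix over Z this has rank 6, with invariant factors (1,1,1,1,1,1).

The boundary map ∂_2: C_2 → C_1 acts by ∂[p,q,r] = [q,r] − [p,r] + [p,q]. For instance
  ∂BFJ = FJ − BJ + BF,
  ∂ABG = BG − AG + AB.
As a 21×14 matrix over Z this has rank 13, with invariant factors (1,1,1,1,1,1,1,1,1,1,1,1,1).

Computing H_k = (kernel of ∂_k) / (image of ∂_{k+1}):

  H_0: rank C_0 − rank ∂_1 = 7 − 6 = 1, and the invariant factors of ∂_1 are all 1, so H_0 ≅ Z.
  H_1: rank ker ∂_1 − rank ∂_2 = (21 − 6) − 13 = 2, and the invariant factors of ∂_2 are all 1, so H_1 ≅ Z^2.
  H_2: rank ker ∂_2 − rank ∂_3 = (14 − 13) − 0 = 1, and there is no ∂_3, so H_2 ≅ Z.

H_0 ≅ Z,  H_1 ≅ Z^2,  H_2 ≅ Z.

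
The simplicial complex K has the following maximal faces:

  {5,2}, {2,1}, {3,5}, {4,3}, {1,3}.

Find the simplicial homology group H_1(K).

Fix the vertex order 1 < 2 < 3 < 4 < 5 and write every simplex with vertices in increasing order. Then dim K = 1 and the simplices of K are:

  0-simplices (5): [1], [2], [3], [4], [5]
  1-simplices (5): [1,2], [1,3], [2,5], [3,4], [3,5]

Hence C_0 ≅ Z^5, C_1 ≅ Z^5.

∂_1: C_1 → C_0 maps an edge to its endpoints' difference, ∂[p,q] = q − p. For instance
  ∂[3,4] = [4] − [3].
The 5×5 boundary matrix has rank 4 and Smith normal form diag(1,1,1,1).

Now H_k = ker ∂_k / im ∂_{k+1}, so:

  H_1: rank ker ∂_1 − rank ∂_2 = (5 − 4) − 0 = 1, and there is no ∂_2, so H_1 ≅ Z.

H_1 ≅ Z.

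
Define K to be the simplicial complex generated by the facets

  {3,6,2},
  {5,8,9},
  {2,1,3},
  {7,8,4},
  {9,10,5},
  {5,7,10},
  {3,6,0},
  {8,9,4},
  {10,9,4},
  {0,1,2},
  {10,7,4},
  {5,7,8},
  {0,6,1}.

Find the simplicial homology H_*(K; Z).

H_0 = Z^2,  H_1 = Z,  H_2 = Z.

Take the total order 0 < 1 < 2 < 3 < 4 < 5 < 6 < 7 < 8 < 9 < 10 on the vertex set. Then K (dimension 2) consists of the simplices:

  0-simplices (11): [0], [1], [2], [3], [4], [5], [6], [7], [8], [9], [10]
  1-simplices (22): [0,1], [0,2], [0,3], [0,6], [1,2], [1,3], [1,6], [2,3], [2,6], [3,6], [4,7], [4,8], [4,9], [4,10], [5,7], [5,8], [5,9], [5,10], [7,8], [7,10], [8,9], [9,10]
  2-simplices (13): [0,1,2], [0,1,6], [0,3,6], [1,2,3], [2,3,6], [4,7,8], [4,7,10], [4,8,9], [4,9,10], [5,7,8], [5,7,10], [5,8,9], [5,9,10]

so the chain groups are C_0 ≅ Z^11, C_1 ≅ Z^22, C_2 ≅ Z^13.

Boundary ∂_1: C_1 → C_0 is given by ∂[p,q] = [q] − [p].
This gives a 11×22 integer matrix of rank 9; reducing to Smith normal form yields diagonal entries (1,1,1,1,1,1,1,1,1).

The boundary map ∂_2: C_2 → C_1 acts by ∂[p,q,r] = [q,r] − [p,r] + [p,q]. For instance
  ∂[4,7,10] = [7,10] − [4,10] + [4,7],
  ∂[1,2,3] = [2,3] − [1,3] + [1,2].
The 22×13 boundary matrix has rank 12 and Smith normal form diag(1,1,1,1,1,1,1,1,1,1,1,1).

Computing H_k = (kernel of ∂_k) / (image of ∂_{k+1}):

  H_0: rank C_0 − rank ∂_1 = 11 − 9 = 2, and the invariant factors of ∂_1 are all 1, so H_0 ≅ Z^2.
  H_1: rank ker ∂_1 − rank ∂_2 = (22 − 9) − 12 = 1, and the invariant factors of ∂_2 are all 1, so H_1 ≅ Z.
  H_2: rank ker ∂_2 − rank ∂_3 = (13 − 12) − 0 = 1, and there is no ∂_3, so H_2 ≅ Z.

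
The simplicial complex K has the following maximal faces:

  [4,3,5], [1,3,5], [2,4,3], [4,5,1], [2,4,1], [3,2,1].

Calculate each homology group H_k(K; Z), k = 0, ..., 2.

We work with the vertex ordering 1 < 2 < 3 < 4 < 5. The simplices of K, each written with vertices in increasing order, are:

  0-simplices (5): [1], [2], [3], [4], [5]
  1-simplices (9): [1,2], [1,3], [1,4], [1,5], [2,3], [2,4], [3,4], [3,5], [4,5]
  2-simplices (6): [1,2,3], [1,2,4], [1,3,5], [1,4,5], [2,3,4], [3,4,5]

so the chain groups are C_0 ≅ Z^5, C_1 ≅ Z^9, C_2 ≅ Z^6.

The boundary map ∂_1: C_1 → C_0 maps an edge to its endpoints' difference, ∂[p,q] = q − p. For instance
  ∂[1,2] = [2] − [1].
The 5×9 boundary matrix has rank 4 and Smith normal form diag(1,1,1,1).

The boundary map ∂_2: C_2 → C_1 acts by ∂[p,q,r] = [q,r] − [p,r] + [p,q]. For instance
  ∂[1,3,5] = [3,5] − [1,5] + [1,3],
  ∂[1,2,3] = [2,3] − [1,3] + [1,2].
This gives a 9×6 integer matrix of rank 5; reducing to Smith normal form yields diagonal entries (1,1,1,1,1).

Reading off H_k = ker ∂_k / im ∂_{k+1}:

  H_0: rank C_0 − rank ∂_1 = 5 − 4 = 1, and the invariant factors of ∂_1 are all 1, so H_0 ≅ Z.
  H_1: rank ker ∂_1 − rank ∂_2 = (9 − 4) − 5 = 0, and the invariant factors of ∂_2 are all 1, so H_1 ≅ 0.
  H_2: rank ker ∂_2 − rank ∂_3 = (6 − 5) − 0 = 1, and there is no ∂_3, so H_2 ≅ Z.

H_0 = Z,  H_1 = 0,  H_2 = Z.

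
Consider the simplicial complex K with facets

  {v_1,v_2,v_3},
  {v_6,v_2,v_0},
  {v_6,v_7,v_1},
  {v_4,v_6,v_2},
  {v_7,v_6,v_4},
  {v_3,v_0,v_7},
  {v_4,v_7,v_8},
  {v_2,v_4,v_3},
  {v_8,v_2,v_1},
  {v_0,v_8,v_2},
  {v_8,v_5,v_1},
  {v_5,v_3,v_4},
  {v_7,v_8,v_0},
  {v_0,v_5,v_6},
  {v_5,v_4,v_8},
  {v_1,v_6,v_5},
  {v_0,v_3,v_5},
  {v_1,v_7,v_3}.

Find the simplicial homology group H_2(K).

Fix the vertex order v_0 < v_1 < v_2 < v_3 < v_4 < v_5 < v_6 < v_7 < v_8 and write every simplex with vertices in increasing order. Then dim K = 2 and the simplices of K are:

  0-simplices (9): [v_0], [v_1], [v_2], [v_3], [v_4], [v_5], [v_6], [v_7], [v_8]
  1-simplices (27): (27 of them)
  2-simplices (18): (18 of them)

so the chain groups are C_0 ≅ Z^9, C_1 ≅ Z^27, C_2 ≅ Z^18.

Boundary ∂_1: C_1 → C_0 is given by ∂[p,q] = [q] − [p]. For instance
  ∂[v_1,v_3] = [v_3] − [v_1].
This gives a 9×27 integer matrix of rank 8; reducing to Smith normal form yields diagonal entries (1,1,1,1,1,1,1,1).

Boundary ∂_2: C_2 → C_1 sends each 2-simplex [p,q,r] to [q,r] − [p,r] + [p,q]. For instance
  ∂[v_3,v_4,v_5] = [v_4,v_5] − [v_3,v_5] + [v_3,v_4],
  ∂[v_0,v_2,v_6] = [v_2,v_6] − [v_0,v_6] + [v_0,v_2].
The 27×18 boundary matrix has rank 17 and Smith normal form diag(1,1,1,1,1,1,1,1,1,1,1,1,1,1,1,1,1).

Computing H_k = (kernel of ∂_k) / (image of ∂_{k+1}):

  H_2: rank ker ∂_2 − rank ∂_3 = (18 − 17) − 0 = 1, and there is no ∂_3, so H_2 = Z.

(K is a triangulation of the torus T^2.)

H_2 = Z.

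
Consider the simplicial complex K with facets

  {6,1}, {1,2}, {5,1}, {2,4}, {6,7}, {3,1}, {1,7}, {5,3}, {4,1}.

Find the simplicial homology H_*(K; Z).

H_0 = Z,  H_1 = Z^3.

Take the total order 1 < 2 < 3 < 4 < 5 < 6 < 7 on the vertex set. Then K (dimension 1) consists of the simplices:

  0-simplices (7): [1], [2], [3], [4], [5], [6], [7]
  1-simplices (9): [1,2], [1,3], [1,4], [1,5], [1,6], [1,7], [2,4], [3,5], [6,7]

giving chain groups C_0 ≅ Z^7, C_1 ≅ Z^9.

The boundary map ∂_1: C_1 → C_0 is given by ∂[p,q] = [q] − [p]. For instance
  ∂[1,7] = [7] − [1].
The resulting 7×9 matrix has rank 6, and its Smith normal form has invariant factors (1,1,1,1,1,1).

Reading off H_k = ker ∂_k / im ∂_{k+1}:

  H_0: rank C_0 − rank ∂_1 = 7 − 6 = 1, and the invariant factors of ∂_1 are all 1, so H_0 ≅ Z.
  H_1: rank ker ∂_1 − rank ∂_2 = (9 − 6) − 0 = 3, and there is no ∂_2, so H_1 ≅ Z^3.

As a check, the Euler characteristic is 7 − 9 = -2, which agrees with 1 − 3 = -2.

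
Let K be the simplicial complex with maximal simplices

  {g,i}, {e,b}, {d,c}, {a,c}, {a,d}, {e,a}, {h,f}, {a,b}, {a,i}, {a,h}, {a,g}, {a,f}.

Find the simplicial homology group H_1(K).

Take the total order a < b < c < d < e < f < g < h < i on the vertex set. Then K (dimension 1) consists of the simplices:

  0-simplices (9): a, b, c, d, e, f, g, h, i
  1-simplices (12): ab, ac, ad, ae, af, ag, ah, ai, be, cd, fh, gi

Hence C_0 ≅ Z^9, C_1 ≅ Z^12.

Boundary ∂_1: C_1 → C_0 maps an edge to its endpoints' difference, ∂[p,q] = q − p.
As a 9×12 matrix over Z this has rank 8, with invariant factors (1,1,1,1,1,1,1,1).

Computing H_k = (kernel of ∂_k) / (image of ∂_{k+1}):

  H_1: rank ker ∂_1 − rank ∂_2 = (12 − 8) − 0 = 4, and there is no ∂_2, so H_1 = Z^4.

H_1 ≅ Z^4.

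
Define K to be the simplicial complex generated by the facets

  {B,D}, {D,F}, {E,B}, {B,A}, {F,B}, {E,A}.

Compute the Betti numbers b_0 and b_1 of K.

K has 5 vertices, 6 edges.
rank ∂_0 = 0, rank ∂_1 = 4 ⇒ b_0 = 5 − 0 − 4 = 1; all invariant factors of ∂_1 are 1 so no torsion. So H_0 = Z.
rank ∂_1 = 4, rank ∂_2 = 0 ⇒ b_1 = 6 − 4 − 0 = 2. So H_1 = Z^2.

b_0 = 1, b_1 = 2.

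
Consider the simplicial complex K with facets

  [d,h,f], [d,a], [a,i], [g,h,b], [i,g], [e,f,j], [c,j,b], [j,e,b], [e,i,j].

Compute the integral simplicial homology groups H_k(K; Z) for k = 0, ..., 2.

K has 10 vertices, 18 edges, 6 triangles.
rank ∂_0 = 0, rank ∂_1 = 9 ⇒ b_0 = 10 − 0 − 9 = 1; all invariant factors of ∂_1 are 1 so no torsion. So H_0 ≅ Z.
rank ∂_1 = 9, rank ∂_2 = 6 ⇒ b_1 = 18 − 9 − 6 = 3; all invariant factors of ∂_2 are 1 so no torsion. So H_1 ≅ Z^3.
rank ∂_2 = 6, rank ∂_3 = 0 ⇒ b_2 = 6 − 6 − 0 = 0. So H_2 ≅ 0.

H_0 = Z,  H_1 = Z^3,  H_2 = 0.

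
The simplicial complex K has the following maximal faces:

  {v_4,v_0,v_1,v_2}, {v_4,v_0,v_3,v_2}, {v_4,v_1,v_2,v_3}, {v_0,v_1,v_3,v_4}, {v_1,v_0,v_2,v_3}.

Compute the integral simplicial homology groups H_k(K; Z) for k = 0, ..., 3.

H_0 ≅ Z,  H_1 = 0,  H_2 = 0,  H_3 ≅ Z.

K has 5 vertices, 10 edges, 10 triangles, 5 3-simplices.
rank ∂_0 = 0, rank ∂_1 = 4 ⇒ b_0 = 5 − 0 − 4 = 1; all invariant factors of ∂_1 are 1 so no torsion. So H_0 = Z.
rank ∂_1 = 4, rank ∂_2 = 6 ⇒ b_1 = 10 − 4 − 6 = 0; all invariant factors of ∂_2 are 1 so no torsion. So H_1 = 0.
rank ∂_2 = 6, rank ∂_3 = 4 ⇒ b_2 = 10 − 6 − 4 = 0; all invariant factors of ∂_3 are 1 so no torsion. So H_2 = 0.
rank ∂_3 = 4, rank ∂_4 = 0 ⇒ b_3 = 5 − 4 − 0 = 1. So H_3 = Z.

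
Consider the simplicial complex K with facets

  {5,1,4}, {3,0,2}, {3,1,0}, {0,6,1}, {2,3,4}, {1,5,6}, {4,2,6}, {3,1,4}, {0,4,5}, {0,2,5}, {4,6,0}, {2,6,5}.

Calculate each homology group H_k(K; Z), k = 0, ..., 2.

Take the total order 0 < 1 < 2 < 3 < 4 < 5 < 6 on the vertex set. Then K (dimension 2) consists of the simplices:

  0-simplices (7): [0], [1], [2], [3], [4], [5], [6]
  1-simplices (18): [0,1], [0,2], [0,3], [0,4], [0,5], [0,6], [1,3], [1,4], [1,5], [1,6], [2,3], [2,4], [2,5], [2,6], [3,4], [4,5], [4,6], [5,6]
  2-simplices (12): [0,1,3], [0,1,6], [0,2,3], [0,2,5], [0,4,5], [0,4,6], [1,3,4], [1,4,5], [1,5,6], [2,3,4], [2,4,6], [2,5,6]

so the chain groups are C_0 ≅ Z^7, C_1 ≅ Z^18, C_2 ≅ Z^12.

∂_1: C_1 → C_0 maps an edge to its endpoints' difference, ∂[p,q] = q − p. For instance
  ∂[0,6] = [6] − [0].
As a 7×18 matrix over Z this has rank 6, with invariant factors (1,1,1,1,1,1).

∂_2: C_2 → C_1 acts by ∂[p,q,r] = [q,r] − [p,r] + [p,q]. For instance
  ∂[0,2,3] = [2,3] − [0,3] + [0,2],
  ∂[2,4,6] = [4,6] − [2,6] + [2,4].
The resulting 18×12 matrix has rank 12, and its Smith normal form has invariant factors (1,1,1,1,1,1,1,1,1,1,1,2).

Reading off H_k = ker ∂_k / im ∂_{k+1}:

  H_0: rank C_0 − rank ∂_1 = 7 − 6 = 1, and the invariant factors of ∂_1 are all 1, so H_0 ≅ Z.
  H_1: rank ker ∂_1 − rank ∂_2 = (18 − 6) − 12 = 0, and ∂_2 has invariant factor 2 > 1, so H_1 ≅ Z/2.
  H_2: rank ker ∂_2 − rank ∂_3 = (12 − 12) − 0 = 0, and there is no ∂_3, so H_2 ≅ 0.

H_0 = Z,  H_1 = Z/2,  H_2 = 0.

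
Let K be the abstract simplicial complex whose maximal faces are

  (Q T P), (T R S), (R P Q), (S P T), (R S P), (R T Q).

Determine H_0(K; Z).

H_0 = Z.

Take the total order P < Q < R < S < T on the vertex set. Then K (dimension 2) consists of the simplices:

  0-simplices (5): P, Q, R, S, T
  1-simplices (9): PQ, PR, PS, PT, QR, QT, RS, RT, ST
  2-simplices (6): PQR, PQT, PRS, PST, QRT, RST

so the chain groups are C_0 ≅ Z^5, C_1 ≅ Z^9, C_2 ≅ Z^6.

The boundary map ∂_1: C_1 → C_0 is given by ∂[p,q] = [q] − [p].
As a 5×9 matrix over Z this has rank 4, with invariant factors (1,1,1,1).

The boundary map ∂_2: C_2 → C_1 maps a triangle to the signed sum of its edges. For instance
  ∂QRT = RT − QT + QR,
  ∂PRS = RS − PS + PR.
The 9×6 boundary matrix has rank 5 and Smith normal form diag(1,1,1,1,1).

Reading off H_k = ker ∂_k / im ∂_{k+1}:

  H_0: rank C_0 − rank ∂_1 = 5 − 4 = 1, and the invariant factors of ∂_1 are all 1, so H_0 = Z.

(K is a triangulation of the 2-sphere S^2.)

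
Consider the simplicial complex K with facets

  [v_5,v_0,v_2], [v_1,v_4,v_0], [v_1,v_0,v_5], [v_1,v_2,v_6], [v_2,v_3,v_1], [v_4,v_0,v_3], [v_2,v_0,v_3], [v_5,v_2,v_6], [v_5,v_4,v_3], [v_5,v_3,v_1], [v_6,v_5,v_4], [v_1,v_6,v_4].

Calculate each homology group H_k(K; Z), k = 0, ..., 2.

We work with the vertex ordering v_0 < v_1 < v_2 < v_3 < v_4 < v_5 < v_6. The simplices of K, each written with vertices in increasing order, are:

  0-simplices (7): [v_0], [v_1], [v_2], [v_3], [v_4], [v_5], [v_6]
  1-simplices (18): (18 of them)
  2-simplices (12): (12 of them)

giving chain groups C_0 ≅ Z^7, C_1 ≅ Z^18, C_2 ≅ Z^12.

∂_1: C_1 → C_0 is given by ∂[p,q] = [q] − [p]. For instance
  ∂[v_2,v_3] = [v_3] − [v_2].
The resulting 7×18 matrix has rank 6, and its Smith normal form has invariant factors (1,1,1,1,1,1).

The boundary map ∂_2: C_2 → C_1 maps a triangle to the signed sum of its edges. For instance
  ∂[v_0,v_3,v_4] = [v_3,v_4] − [v_0,v_4] + [v_0,v_3],
  ∂[v_2,v_5,v_6] = [v_5,v_6] − [v_2,v_6] + [v_2,v_5].
The 18×12 boundary matrix has rank 12 and Smith normal form diag(1,1,1,1,1,1,1,1,1,1,1,2).

From H_k ≅ ker(∂_k) / im(∂_{k+1}) we obtain:

  H_0: rank C_0 − rank ∂_1 = 7 − 6 = 1, and the invariant factors of ∂_1 are all 1, so H_0 ≅ Z.
  H_1: rank ker ∂_1 − rank ∂_2 = (18 − 6) − 12 = 0, and ∂_2 has invariant factor 2 > 1, so H_1 ≅ Z_2.
  H_2: rank ker ∂_2 − rank ∂_3 = (12 − 12) − 0 = 0, and there is no ∂_3, so H_2 ≅ 0.

H_0 = Z,  H_1 = Z_2,  H_2 = 0.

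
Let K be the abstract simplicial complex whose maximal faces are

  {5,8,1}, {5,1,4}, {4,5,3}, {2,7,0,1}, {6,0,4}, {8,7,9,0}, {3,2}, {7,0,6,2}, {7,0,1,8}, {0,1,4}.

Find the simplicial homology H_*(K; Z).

Order the vertices as 0 < 1 < 2 < 3 < 4 < 5 < 6 < 7 < 8 < 9. Listing each simplex with vertices in this order, K has dimension 3 with simplices:

  0-simplices (10): [0], [1], [2], [3], [4], [5], [6], [7], [8], [9]
  1-simplices (24): (24 of them)
  2-simplices (18): [0,1,2], [0,1,4], [0,1,7], [0,1,8], [0,2,6], [0,2,7], [0,4,6], [0,6,7], [0,7,8], [0,7,9], [0,8,9], [1,2,7], [1,4,5], [1,5,8], [1,7,8], [2,6,7], [3,4,5], [7,8,9]
  3-simplices (4): [0,1,2,7], [0,1,7,8], [0,2,6,7], [0,7,8,9]

so the chain groups are C_0 ≅ Z^10, C_1 ≅ Z^24, C_2 ≅ Z^18, C_3 ≅ Z^4.

∂_1: C_1 → C_0 is given by ∂[p,q] = [q] − [p]. For instance
  ∂[0,2] = [2] − [0].
As a 10×24 matrix over Z this has rank 9, with invariant factors (1,1,1,1,1,1,1,1,1).

Boundary ∂_2: C_2 → C_1 maps a triangle to the signed sum of its edges. For instance
  ∂[0,8,9] = [8,9] − [0,9] + [0,8],
  ∂[0,1,4] = [1,4] − [0,4] + [0,1].
The 24×18 boundary matrix has rank 14 and Smith normal form diag(1,1,1,1,1,1,1,1,1,1,1,1,1,1).

The boundary map ∂_3: C_3 → C_2 sends each 3-simplex σ to the alternating sum Σ_i (−1)^i (σ with its i-th vertex removed). For instance
  ∂[0,2,6,7] = [2,6,7] − [0,6,7] + [0,2,7] − [0,2,6],
  ∂[0,1,7,8] = [1,7,8] − [0,7,8] + [0,1,8] − [0,1,7].
The 18×4 boundary matrix has rank 4 and Smith normal form diag(1,1,1,1).

Reading off H_k = ker ∂_k / im ∂_{k+1}:

  H_0: rank C_0 − rank ∂_1 = 10 − 9 = 1, and the invariant factors of ∂_1 are all 1, so H_0 ≅ Z.
  H_1: rank ker ∂_1 − rank ∂_2 = (24 − 9) − 14 = 1, and the invariant factors of ∂_2 are all 1, so H_1 ≅ Z.
  H_2: rank ker ∂_2 − rank ∂_3 = (18 − 14) − 4 = 0, and the invariant factors of ∂_3 are all 1, so H_2 ≅ 0.
  H_3: rank ker ∂_3 − rank ∂_4 = (4 − 4) − 0 = 0, and there is no ∂_4, so H_3 ≅ 0.

H_0 ≅ Z,  H_1 ≅ Z,  H_2 = 0,  H_3 = 0.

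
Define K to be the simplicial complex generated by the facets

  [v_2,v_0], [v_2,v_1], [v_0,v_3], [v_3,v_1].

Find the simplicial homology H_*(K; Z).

We work with the vertex ordering v_0 < v_1 < v_2 < v_3. The simplices of K, each written with vertices in increasing order, are:

  0-simplices (4): [v_0], [v_1], [v_2], [v_3]
  1-simplices (4): [v_0,v_2], [v_0,v_3], [v_1,v_2], [v_1,v_3]

Hence C_0 ≅ Z^4, C_1 ≅ Z^4.

The boundary map ∂_1: C_1 → C_0 is given by ∂[p,q] = [q] − [p]. For instance
  ∂[v_1,v_3] = [v_3] − [v_1].
This gives a 4×4 integer matrix of rank 3; reducing to Smith normal form yields diagonal entries (1,1,1).

Computing H_k = (kernel of ∂_k) / (image of ∂_{k+1}):

  H_0: rank C_0 − rank ∂_1 = 4 − 3 = 1, and the invariant factors of ∂_1 are all 1, so H_0 = Z.
  H_1: rank ker ∂_1 − rank ∂_2 = (4 − 3) − 0 = 1, and there is no ∂_2, so H_1 = Z.

As a check, the Euler characteristic is 4 − 4 = 0, which agrees with 1 − 1 = 0.
(K is a triangulation of the circle S^1.)

H_0 = Z,  H_1 = Z.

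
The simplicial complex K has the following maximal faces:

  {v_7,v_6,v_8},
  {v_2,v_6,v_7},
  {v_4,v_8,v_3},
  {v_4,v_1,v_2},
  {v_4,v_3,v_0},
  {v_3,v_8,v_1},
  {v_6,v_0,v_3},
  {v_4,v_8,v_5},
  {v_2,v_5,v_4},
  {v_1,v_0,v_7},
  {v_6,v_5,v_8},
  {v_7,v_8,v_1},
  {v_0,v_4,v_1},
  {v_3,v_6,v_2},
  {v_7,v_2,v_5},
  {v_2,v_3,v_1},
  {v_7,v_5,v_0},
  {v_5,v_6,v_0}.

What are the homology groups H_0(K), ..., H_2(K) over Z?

H_0 ≅ Z,  H_1 ≅ Z ⊕ Z/2,  H_2 = 0.

Fix the vertex order v_0 < v_1 < v_2 < v_3 < v_4 < v_5 < v_6 < v_7 < v_8 and write every simplex with vertices in increasing order. Then dim K = 2 and the simplices of K are:

  0-simplices (9): [v_0], [v_1], [v_2], [v_3], [v_4], [v_5], [v_6], [v_7], [v_8]
  1-simplices (27): (27 of them)
  2-simplices (18): (18 of them)

Hence C_0 ≅ Z^9, C_1 ≅ Z^27, C_2 ≅ Z^18.

The boundary map ∂_1: C_1 → C_0 sends each edge [p,q] (with p < q) to q − p.
As a 9×27 matrix over Z this has rank 8, with invariant factors (1,1,1,1,1,1,1,1).

Boundary ∂_2: C_2 → C_1 acts by ∂[p,q,r] = [q,r] − [p,r] + [p,q]. For instance
  ∂[v_5,v_6,v_8] = [v_6,v_8] − [v_5,v_8] + [v_5,v_6],
  ∂[v_6,v_7,v_8] = [v_7,v_8] − [v_6,v_8] + [v_6,v_7].
This gives a 27×18 integer matrix of rank 18; reducing to Smith normal form yields diagonal entries (1,1,1,1,1,1,1,1,1,1,1,1,1,1,1,1,1,2).

Reading off H_k = ker ∂_k / im ∂_{k+1}:

  H_0: rank C_0 − rank ∂_1 = 9 − 8 = 1, and the invariant factors of ∂_1 are all 1, so H_0 ≅ Z.
  H_1: rank ker ∂_1 − rank ∂_2 = (27 − 8) − 18 = 1, and ∂_2 has invariant factor 2 > 1, so H_1 ≅ Z ⊕ Z/2.
  H_2: rank ker ∂_2 − rank ∂_3 = (18 − 18) − 0 = 0, and there is no ∂_3, so H_2 ≅ 0.

(K is a triangulation of the Klein bottle.)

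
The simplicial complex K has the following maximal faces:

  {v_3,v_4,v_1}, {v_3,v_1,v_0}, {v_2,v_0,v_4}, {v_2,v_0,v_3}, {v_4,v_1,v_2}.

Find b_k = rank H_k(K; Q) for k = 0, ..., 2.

b_0 = 1, b_1 = 1, b_2 = 0.

Take the total order v_0 < v_1 < v_2 < v_3 < v_4 on the vertex set. Then K (dimension 2) consists of the simplices:

  0-simplices (5): [v_0], [v_1], [v_2], [v_3], [v_4]
  1-simplices (10): [v_0,v_1], [v_0,v_2], [v_0,v_3], [v_0,v_4], [v_1,v_2], [v_1,v_3], [v_1,v_4], [v_2,v_3], [v_2,v_4], [v_3,v_4]
  2-simplices (5): [v_0,v_1,v_3], [v_0,v_2,v_3], [v_0,v_2,v_4], [v_1,v_2,v_4], [v_1,v_3,v_4]

Hence C_0 ≅ Z^5, C_1 ≅ Z^10, C_2 ≅ Z^5.

The boundary map ∂_1: C_1 → C_0 maps an edge to its endpoints' difference, ∂[p,q] = q − p. For instance
  ∂[v_0,v_3] = [v_3] − [v_0].
The resulting 5×10 matrix has rank 4, and its Smith normal form has invariant factors (1,1,1,1).

∂_2: C_2 → C_1 maps a triangle to the signed sum of its edges. For instance
  ∂[v_1,v_2,v_4] = [v_2,v_4] − [v_1,v_4] + [v_1,v_2],
  ∂[v_0,v_2,v_4] = [v_2,v_4] − [v_0,v_4] + [v_0,v_2].
The resulting 10×5 matrix has rank 5, and its Smith normal form has invariant factors (1,1,1,1,1).

Reading off H_k = ker ∂_k / im ∂_{k+1}:

  H_0: rank C_0 − rank ∂_1 = 5 − 4 = 1, and the invariant factors of ∂_1 are all 1, so H_0 ≅ Z.
  H_1: rank ker ∂_1 − rank ∂_2 = (10 − 4) − 5 = 1, and the invariant factors of ∂_2 are all 1, so H_1 ≅ Z.
  H_2: rank ker ∂_2 − rank ∂_3 = (5 − 5) − 0 = 0, and there is no ∂_3, so H_2 ≅ 0.

As a check, the Euler characteristic is 5 − 10 + 5 = 0, which agrees with 1 − 1 + 0 = 0.

Hence the Betti numbers are b_0 = 1, b_1 = 1, b_2 = 0.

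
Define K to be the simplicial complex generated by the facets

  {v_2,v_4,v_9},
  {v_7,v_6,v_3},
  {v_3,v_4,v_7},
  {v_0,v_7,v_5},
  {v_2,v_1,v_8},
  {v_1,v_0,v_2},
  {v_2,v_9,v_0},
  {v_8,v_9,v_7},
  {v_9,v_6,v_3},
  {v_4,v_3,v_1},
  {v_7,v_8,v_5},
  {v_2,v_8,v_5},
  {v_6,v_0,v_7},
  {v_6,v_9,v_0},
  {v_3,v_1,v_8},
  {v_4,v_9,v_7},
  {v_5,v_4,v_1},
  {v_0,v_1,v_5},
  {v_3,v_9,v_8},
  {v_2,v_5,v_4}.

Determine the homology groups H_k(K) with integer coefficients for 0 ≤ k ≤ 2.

K has 10 vertices, 30 edges, 20 triangles.
rank ∂_0 = 0, rank ∂_1 = 9 ⇒ b_0 = 10 − 0 − 9 = 1; all invariant factors of ∂_1 are 1 so no torsion. So H_0 ≅ Z.
rank ∂_1 = 9, rank ∂_2 = 20 ⇒ b_1 = 30 − 9 − 20 = 1; ∂_2 has invariant factor(s) [2] giving torsion. So H_1 ≅ Z × Z/2.
rank ∂_2 = 20, rank ∂_3 = 0 ⇒ b_2 = 20 − 20 − 0 = 0. So H_2 ≅ 0.

H_0 = Z,  H_1 = Z × Z/2,  H_2 = 0.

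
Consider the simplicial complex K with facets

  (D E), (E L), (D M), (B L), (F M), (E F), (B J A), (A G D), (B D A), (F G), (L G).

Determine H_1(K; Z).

H_1 ≅ Z^4.

We work with the vertex ordering A < B < D < E < F < G < J < L < M. The simplices of K, each written with vertices in increasing order, are:

  0-simplices (9): A, B, D, E, F, G, J, L, M
  1-simplices (15): AB, AD, AG, AJ, BD, BJ, BL, DE, DG, DM, EF, EL, FG, FM, GL
  2-simplices (3): ABD, ABJ, ADG

giving chain groups C_0 ≅ Z^9, C_1 ≅ Z^15, C_2 ≅ Z^3.

The boundary map ∂_1: C_1 → C_0 is given by ∂[p,q] = [q] − [p].
The resulting 9×15 matrix has rank 8, and its Smith normal form has invariant factors (1,1,1,1,1,1,1,1).

Boundary ∂_2: C_2 → C_1 acts by ∂[p,q,r] = [q,r] − [p,r] + [p,q]. For instance
  ∂ABJ = BJ − AJ + AB,
  ∂ABD = BD − AD + AB.
The resulting 15×3 matrix has rank 3, and its Smith normal form has invariant factors (1,1,1).

From H_k ≅ ker(∂_k) / im(∂_{k+1}) we obtain:

  H_1: rank ker ∂_1 − rank ∂_2 = (15 − 8) − 3 = 4, and the invariant factors of ∂_2 are all 1, so H_1 = Z^4.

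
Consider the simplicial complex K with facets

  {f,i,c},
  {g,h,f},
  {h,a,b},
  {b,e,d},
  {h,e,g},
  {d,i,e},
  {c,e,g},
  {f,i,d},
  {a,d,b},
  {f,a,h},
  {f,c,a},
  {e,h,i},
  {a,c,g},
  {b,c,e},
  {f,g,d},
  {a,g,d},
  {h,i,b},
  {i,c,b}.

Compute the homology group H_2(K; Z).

H_2 = 0.

Order the vertices as a < b < c < d < e < f < g < h < i. Listing each simplex with vertices in this order, K has dimension 2 with simplices:

  0-simplices (9): a, b, c, d, e, f, g, h, i
  1-simplices (27): ab, ac, ad, af, ag, ah, bc, bd, be, bh, bi, ce, cf, cg, ci, de, df, dg, di, eg, eh, ei, fg, fh, fi, gh, hi
  2-simplices (18): abd, abh, acf, acg, adg, afh, bce, bci, bde, bhi, ceg, cfi, dei, dfg, dfi, egh, ehi, fgh

so the chain groups are C_0 ≅ Z^9, C_1 ≅ Z^27, C_2 ≅ Z^18.

∂_1: C_1 → C_0 sends each edge [p,q] (with p < q) to q − p. For instance
  ∂ad = d − a.
This gives a 9×27 integer matrix of rank 8; reducing to Smith normal form yields diagonal entries (1,1,1,1,1,1,1,1).

The boundary map ∂_2: C_2 → C_1 acts by ∂[p,q,r] = [q,r] − [p,r] + [p,q]. For instance
  ∂adg = dg − ag + ad,
  ∂fgh = gh − fh + fg.
The 27×18 boundary matrix has rank 18 and Smith normal form diag(1,1,1,1,1,1,1,1,1,1,1,1,1,1,1,1,1,2).

Now H_k = ker ∂_k / im ∂_{k+1}, so:

  H_2: rank ker ∂_2 − rank ∂_3 = (18 − 18) − 0 = 0, and there is no ∂_3, so H_2 ≅ 0.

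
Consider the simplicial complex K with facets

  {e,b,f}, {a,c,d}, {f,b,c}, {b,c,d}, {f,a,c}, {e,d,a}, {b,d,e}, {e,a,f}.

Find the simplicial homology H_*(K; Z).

Take the total order a < b < c < d < e < f on the vertex set. Then K (dimension 2) consists of the simplices:

  0-simplices (6): a, b, c, d, e, f
  1-simplices (12): ac, ad, ae, af, bc, bd, be, bf, cd, cf, de, ef
  2-simplices (8): acd, acf, ade, aef, bcd, bcf, bde, bef

so the chain groups are C_0 ≅ Z^6, C_1 ≅ Z^12, C_2 ≅ Z^8.

∂_1: C_1 → C_0 sends each edge [p,q] (with p < q) to q − p.
This gives a 6×12 integer matrix of rank 5; reducing to Smith normal form yields diagonal entries (1,1,1,1,1).

The boundary map ∂_2: C_2 → C_1 acts by ∂[p,q,r] = [q,r] − [p,r] + [p,q]. For instance
  ∂bcf = cf − bf + bc,
  ∂bef = ef − bf + be.
This gives a 12×8 integer matrix of rank 7; reducing to Smith normal form yields diagonal entries (1,1,1,1,1,1,1).

Reading off H_k = ker ∂_k / im ∂_{k+1}:

  H_0: rank C_0 − rank ∂_1 = 6 − 5 = 1, and the invariant factors of ∂_1 are all 1, so H_0 = Z.
  H_1: rank ker ∂_1 − rank ∂_2 = (12 − 5) − 7 = 0, and the invariant factors of ∂_2 are all 1, so H_1 = 0.
  H_2: rank ker ∂_2 − rank ∂_3 = (8 − 7) − 0 = 1, and there is no ∂_3, so H_2 = Z.

H_0 = Z,  H_1 = 0,  H_2 = Z.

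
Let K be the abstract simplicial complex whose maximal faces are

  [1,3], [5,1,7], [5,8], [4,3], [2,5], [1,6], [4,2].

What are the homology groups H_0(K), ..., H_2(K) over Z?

Fix the vertex order 1 < 2 < 3 < 4 < 5 < 6 < 7 < 8 and write every simplex with vertices in increasing order. Then dim K = 2 and the simplices of K are:

  0-simplices (8): [1], [2], [3], [4], [5], [6], [7], [8]
  1-simplices (9): [1,3], [1,5], [1,6], [1,7], [2,4], [2,5], [3,4], [5,7], [5,8]
  2-simplices (1): [1,5,7]

so the chain groups are C_0 ≅ Z^8, C_1 ≅ Z^9, C_2 ≅ Z^1.

The boundary map ∂_1: C_1 → C_0 is given by ∂[p,q] = [q] − [p].
As a 8×9 matrix over Z this has rank 7, with invariant factors (1,1,1,1,1,1,1).

Boundary ∂_2: C_2 → C_1 maps a triangle to the signed sum of its edges. For instance
  ∂[1,5,7] = [5,7] − [1,7] + [1,5].
The resulting 9×1 matrix has rank 1, and its Smith normal form has invariant factors (1).

Computing H_k = (kernel of ∂_k) / (image of ∂_{k+1}):

  H_0: rank C_0 − rank ∂_1 = 8 − 7 = 1, and the invariant factors of ∂_1 are all 1, so H_0 = Z.
  H_1: rank ker ∂_1 − rank ∂_2 = (9 − 7) − 1 = 1, and the invariant factors of ∂_2 are all 1, so H_1 = Z.
  H_2: rank ker ∂_2 − rank ∂_3 = (1 − 1) − 0 = 0, and there is no ∂_3, so H_2 = 0.

As a check, the Euler characteristic is 8 − 9 + 1 = 0, which agrees with 1 − 1 + 0 = 0.

H_0 ≅ Z,  H_1 ≅ Z,  H_2 = 0.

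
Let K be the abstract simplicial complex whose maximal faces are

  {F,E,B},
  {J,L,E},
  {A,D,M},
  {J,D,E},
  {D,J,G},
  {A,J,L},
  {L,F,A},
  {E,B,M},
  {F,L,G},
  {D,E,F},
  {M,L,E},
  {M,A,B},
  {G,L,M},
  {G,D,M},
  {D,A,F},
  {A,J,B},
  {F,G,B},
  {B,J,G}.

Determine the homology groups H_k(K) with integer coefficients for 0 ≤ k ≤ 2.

K has 9 vertices, 27 edges, 18 triangles.
rank ∂_0 = 0, rank ∂_1 = 8 ⇒ b_0 = 9 − 0 − 8 = 1; all invariant factors of ∂_1 are 1 so no torsion. So H_0 = Z.
rank ∂_1 = 8, rank ∂_2 = 17 ⇒ b_1 = 27 − 8 − 17 = 2; all invariant factors of ∂_2 are 1 so no torsion. So H_1 = Z^2.
rank ∂_2 = 17, rank ∂_3 = 0 ⇒ b_2 = 18 − 17 − 0 = 1. So H_2 = Z.

H_0 = Z,  H_1 = Z^2,  H_2 = Z.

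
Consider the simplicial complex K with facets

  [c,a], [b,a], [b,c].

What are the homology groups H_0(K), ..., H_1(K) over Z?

H_0 = Z,  H_1 = Z.

Fix the vertex order a < b < c and write every simplex with vertices in increasing order. Then dim K = 1 and the simplices of K are:

  0-simplices (3): a, b, c
  1-simplices (3): ab, ac, bc

giving chain groups C_0 ≅ Z^3, C_1 ≅ Z^3.

The boundary map ∂_1: C_1 → C_0 maps an edge to its endpoints' difference, ∂[p,q] = q − p. For instance
  ∂bc = c − b.
The resulting 3×3 matrix has rank 2, and its Smith normal form has invariant factors (1,1).

Now H_k = ker ∂_k / im ∂_{k+1}, so:

  H_0: rank C_0 − rank ∂_1 = 3 − 2 = 1, and the invariant factors of ∂_1 are all 1, so H_0 ≅ Z.
  H_1: rank ker ∂_1 − rank ∂_2 = (3 − 2) − 0 = 1, and there is no ∂_2, so H_1 ≅ Z.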